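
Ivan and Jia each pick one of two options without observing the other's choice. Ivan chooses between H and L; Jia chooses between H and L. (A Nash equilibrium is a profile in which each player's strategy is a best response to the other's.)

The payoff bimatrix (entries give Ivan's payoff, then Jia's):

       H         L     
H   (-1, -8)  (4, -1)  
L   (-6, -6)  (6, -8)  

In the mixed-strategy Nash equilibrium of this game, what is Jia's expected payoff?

First find p, the probability Ivan plays H, from Jia's indifference between H and L: −8p − 6(1−p) = −p − 8(1−p), giving p = 2/9.
Since Jia is indifferent in equilibrium, Jia's expected payoff equals the payoff from either column against (2/9, 7/9). Using H: −8(2/9) − 6(7/9) = -58/9.

-58/9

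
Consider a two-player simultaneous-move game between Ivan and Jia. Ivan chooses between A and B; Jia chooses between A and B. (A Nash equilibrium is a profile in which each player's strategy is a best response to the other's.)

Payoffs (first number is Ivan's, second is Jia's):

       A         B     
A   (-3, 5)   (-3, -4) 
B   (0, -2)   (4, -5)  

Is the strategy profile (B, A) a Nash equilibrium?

At (B, A), Ivan earns 0; switching to A would give -3, so Ivan has no profitable deviation.
Jia earns -2; switching to B would give -5, so Jia has no profitable deviation.
Neither player can gain by a unilateral deviation, so this profile is a Nash equilibrium.

Yes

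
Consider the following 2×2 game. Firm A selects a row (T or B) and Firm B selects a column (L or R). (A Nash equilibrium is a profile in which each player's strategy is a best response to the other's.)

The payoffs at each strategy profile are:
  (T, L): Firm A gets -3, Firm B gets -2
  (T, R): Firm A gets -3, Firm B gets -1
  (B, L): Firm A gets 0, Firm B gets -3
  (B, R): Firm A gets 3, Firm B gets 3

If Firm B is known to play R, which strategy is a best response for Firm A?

Against R, Firm A earns -3 from T and 3 from B.
So B is the best response.

B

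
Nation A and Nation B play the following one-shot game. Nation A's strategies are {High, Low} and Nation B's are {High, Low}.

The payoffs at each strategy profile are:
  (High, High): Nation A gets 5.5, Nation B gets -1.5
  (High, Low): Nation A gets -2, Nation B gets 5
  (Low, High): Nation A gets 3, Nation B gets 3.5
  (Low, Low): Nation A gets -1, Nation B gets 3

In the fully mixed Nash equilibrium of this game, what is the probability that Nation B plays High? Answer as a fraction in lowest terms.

2/7

Let y be the probability that Nation B plays High. In a completely mixed equilibrium, Nation A must be indifferent between High and Low.
Nation A's expected payoff from High is 5.5y − 2(1−y); from Low it is 3y − (1−y).
Setting these equal: 7.5y − 2 = 4y − 1, so y = 2/7.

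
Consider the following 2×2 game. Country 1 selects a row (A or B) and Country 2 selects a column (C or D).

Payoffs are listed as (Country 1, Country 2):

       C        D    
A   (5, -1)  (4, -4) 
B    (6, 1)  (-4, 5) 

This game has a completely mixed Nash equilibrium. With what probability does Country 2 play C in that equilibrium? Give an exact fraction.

Let c be the probability that Country 2 plays C. In a completely mixed equilibrium, Country 1 must be indifferent between A and B.
Country 1's expected payoff from A is 5c + 4(1−c); from B it is 6c − 4(1−c).
Setting these equal: c + 4 = 10c − 4, so c = 8/9.

8/9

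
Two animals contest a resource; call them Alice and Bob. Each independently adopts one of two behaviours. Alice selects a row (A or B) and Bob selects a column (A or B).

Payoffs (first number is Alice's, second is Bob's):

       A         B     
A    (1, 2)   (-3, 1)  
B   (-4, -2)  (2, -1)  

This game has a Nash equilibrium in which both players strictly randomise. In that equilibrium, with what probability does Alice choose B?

Let p be the probability that Alice plays A. In a completely mixed equilibrium, Bob must be indifferent between A and B.
Bob's expected payoff from A is 2p − 2(1−p); from B it is p − (1−p).
Setting these equal: 4p − 2 = 2p − 1, so p = 1/2.
Therefore Alice plays B with probability 1 − 1/2 = 1/2.

1/2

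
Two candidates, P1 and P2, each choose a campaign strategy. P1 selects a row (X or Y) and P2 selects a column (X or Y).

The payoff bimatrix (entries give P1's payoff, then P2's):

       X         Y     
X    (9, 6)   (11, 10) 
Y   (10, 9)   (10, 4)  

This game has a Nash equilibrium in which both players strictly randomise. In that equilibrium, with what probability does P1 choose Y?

Let p be the probability that P1 plays X. In a completely mixed equilibrium, P2 must be indifferent between X and Y.
P2's expected payoff from X is 6p + 9(1−p); from Y it is 10p + 4(1−p).
Setting these equal: −3p + 9 = 6p + 4, so p = 5/9.
Therefore P1 plays Y with probability 1 − 5/9 = 4/9.

4/9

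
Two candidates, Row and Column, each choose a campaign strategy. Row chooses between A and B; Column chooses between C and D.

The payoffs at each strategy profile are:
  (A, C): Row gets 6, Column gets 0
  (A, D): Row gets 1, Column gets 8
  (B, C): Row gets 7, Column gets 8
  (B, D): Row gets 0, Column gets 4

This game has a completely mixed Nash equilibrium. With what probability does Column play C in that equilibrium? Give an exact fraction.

1/2

Let c be the probability that Column plays C. In a completely mixed equilibrium, Row must be indifferent between A and B.
Row's expected payoff from A is 6c + (1−c); from B it is 7c.
Setting these equal: 5c + 1 = 7c, so c = 1/2.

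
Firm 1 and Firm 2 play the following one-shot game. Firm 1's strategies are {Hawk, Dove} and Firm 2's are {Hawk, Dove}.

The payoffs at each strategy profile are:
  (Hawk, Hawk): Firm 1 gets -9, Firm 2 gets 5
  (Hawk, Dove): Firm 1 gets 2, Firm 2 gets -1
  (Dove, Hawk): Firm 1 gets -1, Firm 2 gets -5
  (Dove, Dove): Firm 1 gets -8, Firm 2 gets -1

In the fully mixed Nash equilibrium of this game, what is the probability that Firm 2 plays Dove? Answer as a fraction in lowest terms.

4/9

Let q be the probability that Firm 2 plays Hawk. In a completely mixed equilibrium, Firm 1 must be indifferent between Hawk and Dove.
Firm 1's expected payoff from Hawk is −9q + 2(1−q); from Dove it is −q − 8(1−q).
Setting these equal: −11q + 2 = 7q − 8, so q = 5/9.
Therefore Firm 2 plays Dove with probability 1 − 5/9 = 4/9.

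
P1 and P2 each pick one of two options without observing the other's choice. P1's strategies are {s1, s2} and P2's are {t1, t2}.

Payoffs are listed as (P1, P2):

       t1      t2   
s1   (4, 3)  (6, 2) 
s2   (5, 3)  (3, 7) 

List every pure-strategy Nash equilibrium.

none

(s1, t1): P1 prefers s2 (5 > 4) — not an equilibrium.
(s1, t2): P2 prefers t1 (3 > 2) — not an equilibrium.
(s2, t1): P2 prefers t2 (7 > 3) — not an equilibrium.
(s2, t2): P1 prefers s1 (6 > 3) — not an equilibrium.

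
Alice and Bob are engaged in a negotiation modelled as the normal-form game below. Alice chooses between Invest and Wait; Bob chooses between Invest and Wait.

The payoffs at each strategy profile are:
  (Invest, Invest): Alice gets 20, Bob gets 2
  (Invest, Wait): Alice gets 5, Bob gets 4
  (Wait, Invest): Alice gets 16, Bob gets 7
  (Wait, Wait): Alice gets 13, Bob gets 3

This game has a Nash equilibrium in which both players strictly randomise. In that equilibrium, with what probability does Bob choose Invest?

2/3

Let y be the probability that Bob plays Invest. In a completely mixed equilibrium, Alice must be indifferent between Invest and Wait.
Alice's expected payoff from Invest is 20y + 5(1−y); from Wait it is 16y + 13(1−y).
Setting these equal: 15y + 5 = 3y + 13, so y = 2/3.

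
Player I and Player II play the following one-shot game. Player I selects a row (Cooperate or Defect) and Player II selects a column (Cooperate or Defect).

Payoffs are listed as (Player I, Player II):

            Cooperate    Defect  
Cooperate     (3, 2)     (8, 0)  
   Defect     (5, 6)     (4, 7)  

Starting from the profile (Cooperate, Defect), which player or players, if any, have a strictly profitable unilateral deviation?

Player II

Player I at (Cooperate, Defect) earns 8; deviating to Defect yields 4 — not better.
Player II earns 0; deviating to Cooperate yields 2 — a strict improvement.
Only Player II has a strictly profitable deviation.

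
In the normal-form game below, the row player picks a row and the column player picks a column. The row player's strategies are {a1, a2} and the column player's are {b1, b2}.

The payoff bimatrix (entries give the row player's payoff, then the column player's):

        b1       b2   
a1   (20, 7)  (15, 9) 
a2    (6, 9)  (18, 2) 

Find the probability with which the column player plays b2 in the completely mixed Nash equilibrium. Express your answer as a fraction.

14/17

Let y be the probability that the column player plays b1. In a completely mixed equilibrium, the row player must be indifferent between a1 and a2.
The row player's expected payoff from a1 is 20y + 15(1−y); from a2 it is 6y + 18(1−y).
Setting these equal: 5y + 15 = −12y + 18, so y = 3/17.
Therefore the column player plays b2 with probability 1 − 3/17 = 14/17.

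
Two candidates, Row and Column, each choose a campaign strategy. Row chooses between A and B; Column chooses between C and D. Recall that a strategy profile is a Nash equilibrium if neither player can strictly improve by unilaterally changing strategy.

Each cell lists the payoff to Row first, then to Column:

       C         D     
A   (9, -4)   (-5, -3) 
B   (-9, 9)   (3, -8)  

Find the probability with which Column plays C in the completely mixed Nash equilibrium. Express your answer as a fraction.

Let q be the probability that Column plays C. In a completely mixed equilibrium, Row must be indifferent between A and B.
Row's expected payoff from A is 9q − 5(1−q); from B it is −9q + 3(1−q).
Setting these equal: 14q − 5 = −12q + 3, so q = 4/13.

4/13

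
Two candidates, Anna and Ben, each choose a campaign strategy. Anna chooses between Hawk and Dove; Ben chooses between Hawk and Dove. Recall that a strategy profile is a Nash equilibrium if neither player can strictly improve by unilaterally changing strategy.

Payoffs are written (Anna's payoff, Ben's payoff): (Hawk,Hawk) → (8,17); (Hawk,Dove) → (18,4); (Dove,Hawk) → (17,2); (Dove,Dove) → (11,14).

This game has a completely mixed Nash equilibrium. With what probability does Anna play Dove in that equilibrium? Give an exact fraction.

13/25

Let r be the probability that Anna plays Hawk. In a completely mixed equilibrium, Ben must be indifferent between Hawk and Dove.
Ben's expected payoff from Hawk is 17r + 2(1−r); from Dove it is 4r + 14(1−r).
Setting these equal: 15r + 2 = −10r + 14, so r = 12/25.
Therefore Anna plays Dove with probability 1 − 12/25 = 13/25.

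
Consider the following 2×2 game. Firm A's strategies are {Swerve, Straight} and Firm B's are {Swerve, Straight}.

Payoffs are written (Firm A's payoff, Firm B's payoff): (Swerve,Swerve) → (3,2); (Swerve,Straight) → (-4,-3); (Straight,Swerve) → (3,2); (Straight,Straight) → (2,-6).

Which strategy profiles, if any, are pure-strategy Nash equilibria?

(Swerve, Swerve) and (Straight, Swerve)

(Swerve, Swerve): Firm A gets 3 ≥ 3 from Straight, and Firm B gets 2 ≥ -3 from Straight — Nash equilibrium.
(Swerve, Straight): Firm A prefers Straight (2 > -4); Firm B prefers Swerve (2 > -3) — not an equilibrium.
(Straight, Swerve): Firm A gets 3 ≥ 3 from Swerve, and Firm B gets 2 ≥ -6 from Straight — Nash equilibrium.
(Straight, Straight): Firm B prefers Swerve (2 > -6) — not an equilibrium.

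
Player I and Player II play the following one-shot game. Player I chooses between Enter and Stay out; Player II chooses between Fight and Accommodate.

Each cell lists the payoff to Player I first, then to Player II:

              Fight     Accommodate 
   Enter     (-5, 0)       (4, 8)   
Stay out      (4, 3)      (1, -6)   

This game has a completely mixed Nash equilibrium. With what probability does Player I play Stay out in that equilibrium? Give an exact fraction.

8/17

Let x be the probability that Player I plays Enter. In a completely mixed equilibrium, Player II must be indifferent between Fight and Accommodate.
Player II's expected payoff from Fight is 3(1−x); from Accommodate it is 8x − 6(1−x).
Setting these equal: −3x + 3 = 14x − 6, so x = 9/17.
Therefore Player I plays Stay out with probability 1 − 9/17 = 8/17.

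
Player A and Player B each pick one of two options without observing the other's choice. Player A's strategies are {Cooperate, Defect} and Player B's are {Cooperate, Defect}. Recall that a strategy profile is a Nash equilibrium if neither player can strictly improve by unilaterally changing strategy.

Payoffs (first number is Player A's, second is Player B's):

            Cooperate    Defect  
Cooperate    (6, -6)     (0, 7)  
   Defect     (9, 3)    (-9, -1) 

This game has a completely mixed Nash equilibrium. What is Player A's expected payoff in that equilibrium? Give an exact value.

9/2

First find q, the probability Player B plays Cooperate, from Player A's indifference between Cooperate and Defect: 6q = 9q − 9(1−q), giving q = 3/4.
Since Player A is indifferent in equilibrium, Player A's expected payoff equals the payoff from either row against (3/4, 1/4). Using Cooperate: 6(3/4) = 9/2.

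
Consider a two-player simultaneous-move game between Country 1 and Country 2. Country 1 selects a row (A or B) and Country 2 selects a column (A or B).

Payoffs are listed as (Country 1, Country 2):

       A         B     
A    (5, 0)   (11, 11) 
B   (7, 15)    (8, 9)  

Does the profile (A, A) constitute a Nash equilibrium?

At (A, A), Country 1 earns 5; switching to B would give 7, so Country 1 would deviate.
Country 2 earns 0; switching to B would give 11, so Country 2 would deviate.
Since at least one player can profitably deviate, this is not a Nash equilibrium.

No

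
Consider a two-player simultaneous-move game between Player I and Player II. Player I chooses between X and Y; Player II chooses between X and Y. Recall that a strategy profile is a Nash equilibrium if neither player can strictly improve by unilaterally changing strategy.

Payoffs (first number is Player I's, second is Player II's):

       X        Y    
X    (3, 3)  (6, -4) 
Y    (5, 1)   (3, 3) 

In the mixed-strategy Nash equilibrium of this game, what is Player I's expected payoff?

21/5

First find y, the probability Player II plays X, from Player I's indifference between X and Y: 3y + 6(1−y) = 5y + 3(1−y), giving y = 3/5.
Since Player I is indifferent in equilibrium, Player I's expected payoff equals the payoff from either row against (3/5, 2/5). Using X: 3(3/5) + 6(2/5) = 21/5.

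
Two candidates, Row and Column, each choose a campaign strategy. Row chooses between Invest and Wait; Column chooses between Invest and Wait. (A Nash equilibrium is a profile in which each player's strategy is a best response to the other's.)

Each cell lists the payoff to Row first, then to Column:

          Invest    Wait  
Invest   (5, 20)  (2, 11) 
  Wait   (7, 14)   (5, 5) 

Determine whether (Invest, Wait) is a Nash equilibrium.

No

At (Invest, Wait), Row earns 2; switching to Wait would give 5, so Row would deviate.
Column earns 11; switching to Invest would give 20, so Column would deviate.
Since at least one player can profitably deviate, this is not a Nash equilibrium.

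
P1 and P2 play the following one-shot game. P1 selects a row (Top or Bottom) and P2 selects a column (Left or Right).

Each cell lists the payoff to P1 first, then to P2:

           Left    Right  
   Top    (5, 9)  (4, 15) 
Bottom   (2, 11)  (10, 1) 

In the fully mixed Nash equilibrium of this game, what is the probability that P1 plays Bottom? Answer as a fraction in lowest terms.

3/8

Let r be the probability that P1 plays Top. In a completely mixed equilibrium, P2 must be indifferent between Left and Right.
P2's expected payoff from Left is 9r + 11(1−r); from Right it is 15r + (1−r).
Setting these equal: −2r + 11 = 14r + 1, so r = 5/8.
Therefore P1 plays Bottom with probability 1 − 5/8 = 3/8.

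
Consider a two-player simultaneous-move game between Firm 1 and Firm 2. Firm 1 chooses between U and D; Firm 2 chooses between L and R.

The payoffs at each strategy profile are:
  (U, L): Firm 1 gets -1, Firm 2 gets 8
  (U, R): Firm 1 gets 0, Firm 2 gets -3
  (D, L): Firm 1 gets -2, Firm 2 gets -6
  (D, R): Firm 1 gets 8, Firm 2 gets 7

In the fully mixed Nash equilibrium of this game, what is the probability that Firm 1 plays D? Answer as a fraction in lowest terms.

Let r be the probability that Firm 1 plays U. In a completely mixed equilibrium, Firm 2 must be indifferent between L and R.
Firm 2's expected payoff from L is 8r − 6(1−r); from R it is −3r + 7(1−r).
Setting these equal: 14r − 6 = −10r + 7, so r = 13/24.
Therefore Firm 1 plays D with probability 1 − 13/24 = 11/24.

11/24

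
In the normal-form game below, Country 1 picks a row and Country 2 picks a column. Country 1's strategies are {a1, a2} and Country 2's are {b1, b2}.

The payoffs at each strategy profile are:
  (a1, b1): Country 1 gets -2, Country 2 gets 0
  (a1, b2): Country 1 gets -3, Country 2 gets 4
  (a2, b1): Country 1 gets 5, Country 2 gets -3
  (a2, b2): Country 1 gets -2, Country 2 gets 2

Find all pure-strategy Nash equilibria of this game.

(a1, b1): Country 1 prefers a2 (5 > -2); Country 2 prefers b2 (4 > 0) — not an equilibrium.
(a1, b2): Country 1 prefers a2 (-2 > -3) — not an equilibrium.
(a2, b1): Country 2 prefers b2 (2 > -3) — not an equilibrium.
(a2, b2): Country 1 gets -2 ≥ -3 from a1, and Country 2 gets 2 ≥ -3 from b1 — Nash equilibrium.

(a2, b2)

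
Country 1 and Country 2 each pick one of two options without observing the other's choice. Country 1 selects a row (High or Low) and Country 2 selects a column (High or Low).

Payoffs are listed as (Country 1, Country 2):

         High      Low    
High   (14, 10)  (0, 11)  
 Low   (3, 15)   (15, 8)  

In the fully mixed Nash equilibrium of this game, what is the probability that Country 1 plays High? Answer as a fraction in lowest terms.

Let p be the probability that Country 1 plays High. In a completely mixed equilibrium, Country 2 must be indifferent between High and Low.
Country 2's expected payoff from High is 10p + 15(1−p); from Low it is 11p + 8(1−p).
Setting these equal: −5p + 15 = 3p + 8, so p = 7/8.

7/8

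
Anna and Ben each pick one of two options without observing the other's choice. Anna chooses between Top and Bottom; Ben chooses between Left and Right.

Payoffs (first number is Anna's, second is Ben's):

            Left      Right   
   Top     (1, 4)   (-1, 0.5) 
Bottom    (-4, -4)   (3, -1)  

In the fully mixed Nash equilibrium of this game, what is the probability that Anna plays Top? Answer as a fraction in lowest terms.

Let x be the probability that Anna plays Top. In a completely mixed equilibrium, Ben must be indifferent between Left and Right.
Ben's expected payoff from Left is 4x − 4(1−x); from Right it is 0.5x − (1−x).
Setting these equal: 8x − 4 = 1.5x − 1, so x = 6/13.

6/13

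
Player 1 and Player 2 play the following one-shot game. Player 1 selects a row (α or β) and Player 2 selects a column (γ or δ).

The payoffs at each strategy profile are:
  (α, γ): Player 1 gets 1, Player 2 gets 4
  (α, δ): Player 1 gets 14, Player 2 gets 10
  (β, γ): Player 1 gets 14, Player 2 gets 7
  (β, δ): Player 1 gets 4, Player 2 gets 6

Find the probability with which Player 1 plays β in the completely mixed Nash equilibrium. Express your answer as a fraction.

6/7

Let r be the probability that Player 1 plays α. In a completely mixed equilibrium, Player 2 must be indifferent between γ and δ.
Player 2's expected payoff from γ is 4r + 7(1−r); from δ it is 10r + 6(1−r).
Setting these equal: −3r + 7 = 4r + 6, so r = 1/7.
Therefore Player 1 plays β with probability 1 − 1/7 = 6/7.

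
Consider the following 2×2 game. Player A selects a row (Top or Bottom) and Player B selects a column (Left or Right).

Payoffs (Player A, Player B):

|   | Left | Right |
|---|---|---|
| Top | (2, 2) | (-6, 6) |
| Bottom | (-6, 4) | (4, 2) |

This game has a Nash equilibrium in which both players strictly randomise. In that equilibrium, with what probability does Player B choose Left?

Let y be the probability that Player B plays Left. In a completely mixed equilibrium, Player A must be indifferent between Top and Bottom.
Player A's expected payoff from Top is 2y − 6(1−y); from Bottom it is −6y + 4(1−y).
Setting these equal: 8y − 6 = −10y + 4, so y = 5/9.

5/9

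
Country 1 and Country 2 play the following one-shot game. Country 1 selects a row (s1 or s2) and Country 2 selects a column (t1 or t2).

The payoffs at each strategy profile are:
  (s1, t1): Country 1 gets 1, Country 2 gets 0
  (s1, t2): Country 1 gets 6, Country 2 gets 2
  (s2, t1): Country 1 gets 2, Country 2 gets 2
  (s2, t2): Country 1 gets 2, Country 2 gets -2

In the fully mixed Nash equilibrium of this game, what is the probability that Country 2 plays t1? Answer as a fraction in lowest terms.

Let c be the probability that Country 2 plays t1. In a completely mixed equilibrium, Country 1 must be indifferent between s1 and s2.
Country 1's expected payoff from s1 is c + 6(1−c); from s2 it is 2c + 2(1−c).
Setting these equal: −5c + 6 = 2, so c = 4/5.

4/5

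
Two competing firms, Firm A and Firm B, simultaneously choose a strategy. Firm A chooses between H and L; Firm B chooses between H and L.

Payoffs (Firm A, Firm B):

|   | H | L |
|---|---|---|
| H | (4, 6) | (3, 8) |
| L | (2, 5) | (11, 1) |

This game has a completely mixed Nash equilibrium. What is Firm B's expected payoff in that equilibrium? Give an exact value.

17/3

First find x, the probability Firm A plays H, from Firm B's indifference between H and L: 6x + 5(1−x) = 8x + (1−x), giving x = 2/3.
Since Firm B is indifferent in equilibrium, Firm B's expected payoff equals the payoff from either column against (2/3, 1/3). Using H: 6(2/3) + 5(1/3) = 17/3.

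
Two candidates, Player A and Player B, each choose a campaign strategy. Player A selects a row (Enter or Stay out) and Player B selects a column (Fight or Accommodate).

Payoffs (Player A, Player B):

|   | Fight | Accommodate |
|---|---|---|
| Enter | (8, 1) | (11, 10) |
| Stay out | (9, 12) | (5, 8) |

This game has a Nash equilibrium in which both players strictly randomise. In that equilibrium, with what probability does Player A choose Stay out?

9/13

Let p be the probability that Player A plays Enter. In a completely mixed equilibrium, Player B must be indifferent between Fight and Accommodate.
Player B's expected payoff from Fight is p + 12(1−p); from Accommodate it is 10p + 8(1−p).
Setting these equal: −11p + 12 = 2p + 8, so p = 4/13.
Therefore Player A plays Stay out with probability 1 − 4/13 = 9/13.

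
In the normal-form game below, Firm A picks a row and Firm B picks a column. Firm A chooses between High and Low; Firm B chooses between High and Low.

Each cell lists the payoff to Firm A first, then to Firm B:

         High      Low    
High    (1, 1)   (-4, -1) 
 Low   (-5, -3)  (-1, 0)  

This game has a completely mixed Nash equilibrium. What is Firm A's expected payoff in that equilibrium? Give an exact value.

First find y, the probability Firm B plays High, from Firm A's indifference between High and Low: y − 4(1−y) = −5y − (1−y), giving y = 1/3.
Since Firm A is indifferent in equilibrium, Firm A's expected payoff equals the payoff from either row against (1/3, 2/3). Using High: (1/3) − 4(2/3) = -7/3.

-7/3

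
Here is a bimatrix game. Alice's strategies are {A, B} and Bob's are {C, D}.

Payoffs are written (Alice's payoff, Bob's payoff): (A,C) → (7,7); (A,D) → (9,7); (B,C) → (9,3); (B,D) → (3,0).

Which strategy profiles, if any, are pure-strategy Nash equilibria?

(A, D) and (B, C)

(A, C): Alice prefers B (9 > 7) — not an equilibrium.
(A, D): Alice gets 9 ≥ 3 from B, and Bob gets 7 ≥ 7 from C — Nash equilibrium.
(B, C): Alice gets 9 ≥ 7 from A, and Bob gets 3 ≥ 0 from D — Nash equilibrium.
(B, D): Alice prefers A (9 > 3); Bob prefers C (3 > 0) — not an equilibrium.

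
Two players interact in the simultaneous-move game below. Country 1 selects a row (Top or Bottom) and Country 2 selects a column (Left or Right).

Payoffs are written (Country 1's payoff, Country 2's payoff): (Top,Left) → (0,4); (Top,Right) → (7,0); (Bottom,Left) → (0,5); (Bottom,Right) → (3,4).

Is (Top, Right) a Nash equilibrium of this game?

No

At (Top, Right), Country 1 earns 7; switching to Bottom would give 3, so Country 1 has no profitable deviation.
Country 2 earns 0; switching to Left would give 4, so Country 2 would deviate.
Since at least one player can profitably deviate, this is not a Nash equilibrium.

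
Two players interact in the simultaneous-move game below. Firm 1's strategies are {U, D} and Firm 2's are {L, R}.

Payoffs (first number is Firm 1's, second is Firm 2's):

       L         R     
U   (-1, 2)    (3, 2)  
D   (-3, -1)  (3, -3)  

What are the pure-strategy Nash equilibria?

(U, L): Firm 1 gets -1 ≥ -3 from D, and Firm 2 gets 2 ≥ 2 from R — Nash equilibrium.
(U, R): Firm 1 gets 3 ≥ 3 from D, and Firm 2 gets 2 ≥ 2 from L — Nash equilibrium.
(D, L): Firm 1 prefers U (-1 > -3) — not an equilibrium.
(D, R): Firm 2 prefers L (-1 > -3) — not an equilibrium.

(U, L) and (U, R)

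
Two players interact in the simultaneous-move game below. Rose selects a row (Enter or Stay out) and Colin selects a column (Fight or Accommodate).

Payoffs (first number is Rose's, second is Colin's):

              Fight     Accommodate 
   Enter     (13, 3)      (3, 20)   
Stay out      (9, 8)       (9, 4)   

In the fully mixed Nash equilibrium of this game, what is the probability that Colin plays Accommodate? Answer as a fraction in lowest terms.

2/5

Let c be the probability that Colin plays Fight. In a completely mixed equilibrium, Rose must be indifferent between Enter and Stay out.
Rose's expected payoff from Enter is 13c + 3(1−c); from Stay out it is 9c + 9(1−c).
Setting these equal: 10c + 3 = 9, so c = 3/5.
Therefore Colin plays Accommodate with probability 1 − 3/5 = 2/5.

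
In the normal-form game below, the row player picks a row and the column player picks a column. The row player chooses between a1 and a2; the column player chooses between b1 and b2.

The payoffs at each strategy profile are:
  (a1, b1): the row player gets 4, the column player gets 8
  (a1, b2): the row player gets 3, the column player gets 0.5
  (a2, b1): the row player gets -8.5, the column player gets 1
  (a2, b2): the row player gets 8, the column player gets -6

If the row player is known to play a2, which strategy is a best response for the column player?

Against a2, the column player earns 1 from b1 and -6 from b2.
So b1 is the best response.

b1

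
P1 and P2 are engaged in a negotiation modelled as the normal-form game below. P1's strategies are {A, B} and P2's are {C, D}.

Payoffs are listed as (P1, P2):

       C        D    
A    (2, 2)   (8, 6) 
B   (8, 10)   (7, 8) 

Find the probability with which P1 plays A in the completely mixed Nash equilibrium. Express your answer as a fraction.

Let r be the probability that P1 plays A. In a completely mixed equilibrium, P2 must be indifferent between C and D.
P2's expected payoff from C is 2r + 10(1−r); from D it is 6r + 8(1−r).
Setting these equal: −8r + 10 = −2r + 8, so r = 1/3.

1/3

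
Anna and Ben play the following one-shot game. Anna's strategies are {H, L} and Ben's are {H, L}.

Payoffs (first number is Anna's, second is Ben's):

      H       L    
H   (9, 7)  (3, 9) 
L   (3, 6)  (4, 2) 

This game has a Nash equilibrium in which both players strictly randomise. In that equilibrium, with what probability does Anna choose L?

Let p be the probability that Anna plays H. In a completely mixed equilibrium, Ben must be indifferent between H and L.
Ben's expected payoff from H is 7p + 6(1−p); from L it is 9p + 2(1−p).
Setting these equal: p + 6 = 7p + 2, so p = 2/3.
Therefore Anna plays L with probability 1 − 2/3 = 1/3.

1/3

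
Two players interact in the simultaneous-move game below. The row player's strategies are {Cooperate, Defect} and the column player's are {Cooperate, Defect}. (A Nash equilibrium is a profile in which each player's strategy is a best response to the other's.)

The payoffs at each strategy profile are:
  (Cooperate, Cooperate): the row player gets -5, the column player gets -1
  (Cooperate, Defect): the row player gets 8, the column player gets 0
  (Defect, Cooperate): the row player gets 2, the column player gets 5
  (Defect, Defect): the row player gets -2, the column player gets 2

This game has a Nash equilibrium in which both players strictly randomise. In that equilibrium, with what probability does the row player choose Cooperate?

Let r be the probability that the row player plays Cooperate. In a completely mixed equilibrium, the column player must be indifferent between Cooperate and Defect.
The column player's expected payoff from Cooperate is −r + 5(1−r); from Defect it is 2(1−r).
Setting these equal: −6r + 5 = −2r + 2, so r = 3/4.

3/4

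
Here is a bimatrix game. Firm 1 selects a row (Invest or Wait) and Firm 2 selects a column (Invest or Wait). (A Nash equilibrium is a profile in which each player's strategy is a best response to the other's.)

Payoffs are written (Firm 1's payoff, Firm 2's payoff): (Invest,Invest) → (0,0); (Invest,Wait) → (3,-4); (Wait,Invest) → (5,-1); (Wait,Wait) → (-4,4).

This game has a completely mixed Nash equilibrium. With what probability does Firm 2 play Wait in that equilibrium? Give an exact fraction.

Let c be the probability that Firm 2 plays Invest. In a completely mixed equilibrium, Firm 1 must be indifferent between Invest and Wait.
Firm 1's expected payoff from Invest is 3(1−c); from Wait it is 5c − 4(1−c).
Setting these equal: −3c + 3 = 9c − 4, so c = 7/12.
Therefore Firm 2 plays Wait with probability 1 − 7/12 = 5/12.

5/12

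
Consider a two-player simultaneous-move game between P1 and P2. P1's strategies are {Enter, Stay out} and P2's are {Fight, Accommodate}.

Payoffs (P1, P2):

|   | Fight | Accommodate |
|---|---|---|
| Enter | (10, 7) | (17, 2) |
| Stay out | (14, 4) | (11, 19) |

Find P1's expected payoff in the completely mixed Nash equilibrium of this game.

First find q, the probability P2 plays Fight, from P1's indifference between Enter and Stay out: 10q + 17(1−q) = 14q + 11(1−q), giving q = 3/5.
Since P1 is indifferent in equilibrium, P1's expected payoff equals the payoff from either row against (3/5, 2/5). Using Enter: 10(3/5) + 17(2/5) = 64/5.

64/5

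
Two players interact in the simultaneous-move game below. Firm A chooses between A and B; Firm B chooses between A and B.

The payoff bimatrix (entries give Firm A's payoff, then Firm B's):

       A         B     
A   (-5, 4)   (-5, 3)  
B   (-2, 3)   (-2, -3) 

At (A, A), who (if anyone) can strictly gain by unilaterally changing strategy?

Firm A at (A, A) earns -5; deviating to B yields -2 — a strict improvement.
Firm B earns 4; deviating to B yields 3 — not better.
Only Firm A has a strictly profitable deviation.

Firm A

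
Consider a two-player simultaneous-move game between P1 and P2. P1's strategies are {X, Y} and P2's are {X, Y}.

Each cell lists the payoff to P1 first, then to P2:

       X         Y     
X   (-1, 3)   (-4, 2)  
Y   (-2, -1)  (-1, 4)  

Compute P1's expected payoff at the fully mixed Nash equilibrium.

First find q, the probability P2 plays X, from P1's indifference between X and Y: −q − 4(1−q) = −2q − (1−q), giving q = 3/4.
Since P1 is indifferent in equilibrium, P1's expected payoff equals the payoff from either row against (3/4, 1/4). Using X: −(3/4) − 4(1/4) = -7/4.

-7/4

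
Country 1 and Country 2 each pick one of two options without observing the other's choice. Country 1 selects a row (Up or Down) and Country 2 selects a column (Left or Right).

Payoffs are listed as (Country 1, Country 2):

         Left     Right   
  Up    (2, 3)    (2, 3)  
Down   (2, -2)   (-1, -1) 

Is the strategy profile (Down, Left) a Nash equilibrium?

No

At (Down, Left), Country 1 earns 2; switching to Up would give 2, so Country 1 has no profitable deviation.
Country 2 earns -2; switching to Right would give -1, so Country 2 would deviate.
Since at least one player can profitably deviate, this is not a Nash equilibrium.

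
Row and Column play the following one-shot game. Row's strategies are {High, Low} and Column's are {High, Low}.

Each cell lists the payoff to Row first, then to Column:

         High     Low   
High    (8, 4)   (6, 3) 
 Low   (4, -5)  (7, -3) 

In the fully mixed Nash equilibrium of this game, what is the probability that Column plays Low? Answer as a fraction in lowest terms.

Let c be the probability that Column plays High. In a completely mixed equilibrium, Row must be indifferent between High and Low.
Row's expected payoff from High is 8c + 6(1−c); from Low it is 4c + 7(1−c).
Setting these equal: 2c + 6 = −3c + 7, so c = 1/5.
Therefore Column plays Low with probability 1 − 1/5 = 4/5.

4/5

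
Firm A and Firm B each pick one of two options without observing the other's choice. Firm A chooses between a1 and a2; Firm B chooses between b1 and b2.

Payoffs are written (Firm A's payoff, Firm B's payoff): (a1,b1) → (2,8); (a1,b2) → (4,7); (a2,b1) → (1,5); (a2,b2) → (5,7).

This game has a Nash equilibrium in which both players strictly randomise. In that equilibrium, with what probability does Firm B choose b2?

Let c be the probability that Firm B plays b1. In a completely mixed equilibrium, Firm A must be indifferent between a1 and a2.
Firm A's expected payoff from a1 is 2c + 4(1−c); from a2 it is c + 5(1−c).
Setting these equal: −2c + 4 = −4c + 5, so c = 1/2.
Therefore Firm B plays b2 with probability 1 − 1/2 = 1/2.

1/2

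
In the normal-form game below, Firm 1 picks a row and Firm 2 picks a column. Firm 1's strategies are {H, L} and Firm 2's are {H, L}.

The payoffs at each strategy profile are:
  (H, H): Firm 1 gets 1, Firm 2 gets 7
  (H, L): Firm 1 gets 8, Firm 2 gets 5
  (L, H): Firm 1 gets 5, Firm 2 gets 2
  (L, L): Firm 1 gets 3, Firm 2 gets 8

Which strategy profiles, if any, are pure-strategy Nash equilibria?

(H, H): Firm 1 prefers L (5 > 1) — not an equilibrium.
(H, L): Firm 2 prefers H (7 > 5) — not an equilibrium.
(L, H): Firm 2 prefers L (8 > 2) — not an equilibrium.
(L, L): Firm 1 prefers H (8 > 3) — not an equilibrium.

none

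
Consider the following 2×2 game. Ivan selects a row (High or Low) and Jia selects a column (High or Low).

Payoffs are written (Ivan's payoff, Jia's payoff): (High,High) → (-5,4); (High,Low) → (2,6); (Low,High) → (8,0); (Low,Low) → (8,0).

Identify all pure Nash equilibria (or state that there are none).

(High, High): Ivan prefers Low (8 > -5); Jia prefers Low (6 > 4) — not an equilibrium.
(High, Low): Ivan prefers Low (8 > 2) — not an equilibrium.
(Low, High): Ivan gets 8 ≥ -5 from High, and Jia gets 0 ≥ 0 from Low — Nash equilibrium.
(Low, Low): Ivan gets 8 ≥ 2 from High, and Jia gets 0 ≥ 0 from High — Nash equilibrium.

(Low, High) and (Low, Low)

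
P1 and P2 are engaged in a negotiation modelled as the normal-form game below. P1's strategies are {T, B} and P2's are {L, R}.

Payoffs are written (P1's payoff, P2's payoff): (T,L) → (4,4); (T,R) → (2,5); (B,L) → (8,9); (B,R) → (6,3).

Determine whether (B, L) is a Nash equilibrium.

At (B, L), P1 earns 8; switching to T would give 4, so P1 has no profitable deviation.
P2 earns 9; switching to R would give 3, so P2 has no profitable deviation.
Neither player can gain by a unilateral deviation, so this profile is a Nash equilibrium.

Yes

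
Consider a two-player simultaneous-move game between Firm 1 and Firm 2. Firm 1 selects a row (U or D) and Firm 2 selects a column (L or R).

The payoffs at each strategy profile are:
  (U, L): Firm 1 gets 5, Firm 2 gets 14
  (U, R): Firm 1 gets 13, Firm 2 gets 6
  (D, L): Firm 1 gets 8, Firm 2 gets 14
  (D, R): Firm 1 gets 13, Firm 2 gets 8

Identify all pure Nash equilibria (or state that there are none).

(U, L): Firm 1 prefers D (8 > 5) — not an equilibrium.
(U, R): Firm 2 prefers L (14 > 6) — not an equilibrium.
(D, L): Firm 1 gets 8 ≥ 5 from U, and Firm 2 gets 14 ≥ 8 from R — Nash equilibrium.
(D, R): Firm 2 prefers L (14 > 8) — not an equilibrium.

(D, L)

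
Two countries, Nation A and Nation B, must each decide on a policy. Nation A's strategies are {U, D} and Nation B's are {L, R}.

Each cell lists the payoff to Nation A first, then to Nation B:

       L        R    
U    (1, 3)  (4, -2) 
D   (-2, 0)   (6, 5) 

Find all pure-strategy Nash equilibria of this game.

(U, L) and (D, R)

(U, L): Nation A gets 1 ≥ -2 from D, and Nation B gets 3 ≥ -2 from R — Nash equilibrium.
(U, R): Nation A prefers D (6 > 4); Nation B prefers L (3 > -2) — not an equilibrium.
(D, L): Nation A prefers U (1 > -2); Nation B prefers R (5 > 0) — not an equilibrium.
(D, R): Nation A gets 6 ≥ 4 from U, and Nation B gets 5 ≥ 0 from L — Nash equilibrium.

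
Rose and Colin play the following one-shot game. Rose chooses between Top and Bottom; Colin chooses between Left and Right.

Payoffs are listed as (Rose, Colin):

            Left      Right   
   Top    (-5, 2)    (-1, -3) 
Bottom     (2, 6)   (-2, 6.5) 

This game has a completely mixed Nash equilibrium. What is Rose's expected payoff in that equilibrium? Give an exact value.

First find y, the probability Colin plays Left, from Rose's indifference between Top and Bottom: −5y − (1−y) = 2y − 2(1−y), giving y = 1/8.
Since Rose is indifferent in equilibrium, Rose's expected payoff equals the payoff from either row against (1/8, 7/8). Using Top: −5(1/8) − (7/8) = -3/2.

-3/2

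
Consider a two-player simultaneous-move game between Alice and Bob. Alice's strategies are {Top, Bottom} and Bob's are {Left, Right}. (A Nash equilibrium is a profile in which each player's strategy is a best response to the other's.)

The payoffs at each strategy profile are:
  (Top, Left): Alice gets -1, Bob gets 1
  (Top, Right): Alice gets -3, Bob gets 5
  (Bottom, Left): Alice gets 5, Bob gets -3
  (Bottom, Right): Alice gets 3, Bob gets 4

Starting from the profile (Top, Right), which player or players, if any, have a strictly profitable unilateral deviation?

Alice

Alice at (Top, Right) earns -3; deviating to Bottom yields 3 — a strict improvement.
Bob earns 5; deviating to Left yields 1 — not better.
Only Alice has a strictly profitable deviation.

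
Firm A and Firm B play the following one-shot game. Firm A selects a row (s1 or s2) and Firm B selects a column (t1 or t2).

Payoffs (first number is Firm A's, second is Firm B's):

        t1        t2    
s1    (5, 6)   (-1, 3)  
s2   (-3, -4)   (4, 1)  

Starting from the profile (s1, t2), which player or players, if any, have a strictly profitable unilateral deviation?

Firm A at (s1, t2) earns -1; deviating to s2 yields 4 — a strict improvement.
Firm B earns 3; deviating to t1 yields 6 — a strict improvement.
Both Firm A and Firm B have strictly profitable deviations.

Both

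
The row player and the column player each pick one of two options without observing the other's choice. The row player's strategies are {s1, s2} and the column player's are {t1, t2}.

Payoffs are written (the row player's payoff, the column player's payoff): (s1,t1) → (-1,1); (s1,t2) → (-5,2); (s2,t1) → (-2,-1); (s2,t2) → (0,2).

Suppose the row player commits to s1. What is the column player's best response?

Against s1, the column player earns 1 from t1 and 2 from t2.
So t2 is the best response.

t2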